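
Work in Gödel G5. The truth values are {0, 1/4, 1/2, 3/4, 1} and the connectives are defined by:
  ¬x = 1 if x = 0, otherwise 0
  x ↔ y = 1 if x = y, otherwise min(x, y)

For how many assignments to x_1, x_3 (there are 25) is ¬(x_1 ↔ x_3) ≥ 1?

8

value 1: 8 assignments (counts)
value 0: 17 assignments
So 8 of the 25 assignments meet the threshold.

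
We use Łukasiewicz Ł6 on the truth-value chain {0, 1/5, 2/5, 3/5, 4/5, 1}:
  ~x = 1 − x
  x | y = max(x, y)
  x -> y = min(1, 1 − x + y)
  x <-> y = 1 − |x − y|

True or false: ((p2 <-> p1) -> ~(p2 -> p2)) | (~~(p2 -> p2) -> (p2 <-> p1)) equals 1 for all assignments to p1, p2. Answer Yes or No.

Counterexample: take p1 = 0, p2 = 1/5.
p2 <-> p1 = 1/5 <-> 0 = 4/5
p2 -> p2 = 1/5 -> 1/5 = 1
~(p2 -> p2) = ~1 = 0
(p2 <-> p1) -> ~(p2 -> p2) = 4/5 -> 0 = 1/5
p2 -> p2 = 1/5 -> 1/5 = 1
~(p2 -> p2) = ~1 = 0
~~(p2 -> p2) = ~0 = 1
p2 <-> p1 = 1/5 <-> 0 = 4/5
~~(p2 -> p2) -> (p2 <-> p1) = 1 -> 4/5 = 4/5
((p2 <-> p1) -> ~(p2 -> p2)) | (~~(p2 -> p2) -> (p2 <-> p1)) = 1/5 | 4/5 = 4/5
This gives 4/5 ≠ 1.

No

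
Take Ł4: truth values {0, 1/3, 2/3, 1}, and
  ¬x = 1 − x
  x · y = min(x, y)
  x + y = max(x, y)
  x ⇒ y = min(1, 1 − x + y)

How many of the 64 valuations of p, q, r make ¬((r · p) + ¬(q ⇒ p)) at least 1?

value 1: 13 assignments (counts)
value 2/3: 23 assignments
value 1/3: 20 assignments
value 0: 8 assignments
So 13 of the 64 assignments meet the threshold.

13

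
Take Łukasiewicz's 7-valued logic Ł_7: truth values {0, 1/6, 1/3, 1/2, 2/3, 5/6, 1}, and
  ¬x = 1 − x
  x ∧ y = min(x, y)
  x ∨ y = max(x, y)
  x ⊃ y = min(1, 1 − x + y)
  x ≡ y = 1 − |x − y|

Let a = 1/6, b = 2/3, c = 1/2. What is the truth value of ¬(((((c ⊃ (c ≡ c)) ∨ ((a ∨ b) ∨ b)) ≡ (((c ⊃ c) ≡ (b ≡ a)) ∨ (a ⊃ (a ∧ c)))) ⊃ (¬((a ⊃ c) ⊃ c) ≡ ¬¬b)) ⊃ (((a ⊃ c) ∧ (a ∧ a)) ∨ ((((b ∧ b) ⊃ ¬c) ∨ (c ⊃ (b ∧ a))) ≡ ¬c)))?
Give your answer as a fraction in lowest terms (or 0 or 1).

1/6

c ≡ c = 1/2 ≡ 1/2 = 1
c ⊃ (c ≡ c) = 1/2 ⊃ 1 = 1
a ∨ b = 1/6 ∨ 2/3 = 2/3
(a ∨ b) ∨ b = 2/3 ∨ 2/3 = 2/3
(c ⊃ (c ≡ c)) ∨ ((a ∨ b) ∨ b) = 1 ∨ 2/3 = 1
c ⊃ c = 1/2 ⊃ 1/2 = 1
b ≡ a = 2/3 ≡ 1/6 = 1/2
(c ⊃ c) ≡ (b ≡ a) = 1 ≡ 1/2 = 1/2
a ∧ c = 1/6 ∧ 1/2 = 1/6
a ⊃ (a ∧ c) = 1/6 ⊃ 1/6 = 1
((c ⊃ c) ≡ (b ≡ a)) ∨ (a ⊃ (a ∧ c)) = 1/2 ∨ 1 = 1
((c ⊃ (c ≡ c)) ∨ ((a ∨ b) ∨ b)) ≡ (((c ⊃ c) ≡ (b ≡ a)) ∨ (a ⊃ (a ∧ c))) = 1 ≡ 1 = 1
a ⊃ c = 1/6 ⊃ 1/2 = 1
(a ⊃ c) ⊃ c = 1 ⊃ 1/2 = 1/2
¬((a ⊃ c) ⊃ c) = ¬1/2 = 1/2
¬b = ¬2/3 = 1/3
¬¬b = ¬1/3 = 2/3
¬((a ⊃ c) ⊃ c) ≡ ¬¬b = 1/2 ≡ 2/3 = 5/6
(((c ⊃ (c ≡ c)) ∨ ((a ∨ b) ∨ b)) ≡ (((c ⊃ c) ≡ (b ≡ a)) ∨ (a ⊃ (a ∧ c)))) ⊃ (¬((a ⊃ c) ⊃ c) ≡ ¬¬b) = 1 ⊃ 5/6 = 5/6
a ⊃ c = 1/6 ⊃ 1/2 = 1
a ∧ a = 1/6 ∧ 1/6 = 1/6
(a ⊃ c) ∧ (a ∧ a) = 1 ∧ 1/6 = 1/6
b ∧ b = 2/3 ∧ 2/3 = 2/3
¬c = ¬1/2 = 1/2
(b ∧ b) ⊃ ¬c = 2/3 ⊃ 1/2 = 5/6
b ∧ a = 2/3 ∧ 1/6 = 1/6
c ⊃ (b ∧ a) = 1/2 ⊃ 1/6 = 2/3
((b ∧ b) ⊃ ¬c) ∨ (c ⊃ (b ∧ a)) = 5/6 ∨ 2/3 = 5/6
¬c = ¬1/2 = 1/2
(((b ∧ b) ⊃ ¬c) ∨ (c ⊃ (b ∧ a))) ≡ ¬c = 5/6 ≡ 1/2 = 2/3
((a ⊃ c) ∧ (a ∧ a)) ∨ ((((b ∧ b) ⊃ ¬c) ∨ (c ⊃ (b ∧ a))) ≡ ¬c) = 1/6 ∨ 2/3 = 2/3
((((c ⊃ (c ≡ c)) ∨ ((a ∨ b) ∨ b)) ≡ (((c ⊃ c) ≡ (b ≡ a)) ∨ (a ⊃ (a ∧ c)))) ⊃ (¬((a ⊃ c) ⊃ c) ≡ ¬¬b)) ⊃ (((a ⊃ c) ∧ (a ∧ a)) ∨ ((((b ∧ b) ⊃ ¬c) ∨ (c ⊃ (b ∧ a))) ≡ ¬c)) = 5/6 ⊃ 2/3 = 5/6
¬(((((c ⊃ (c ≡ c)) ∨ ((a ∨ b) ∨ b)) ≡ (((c ⊃ c) ≡ (b ≡ a)) ∨ (a ⊃ (a ∧ c)))) ⊃ (¬((a ⊃ c) ⊃ c) ≡ ¬¬b)) ⊃ (((a ⊃ c) ∧ (a ∧ a)) ∨ ((((b ∧ b) ⊃ ¬c) ∨ (c ⊃ (b ∧ a))) ≡ ¬c))) = ¬5/6 = 1/6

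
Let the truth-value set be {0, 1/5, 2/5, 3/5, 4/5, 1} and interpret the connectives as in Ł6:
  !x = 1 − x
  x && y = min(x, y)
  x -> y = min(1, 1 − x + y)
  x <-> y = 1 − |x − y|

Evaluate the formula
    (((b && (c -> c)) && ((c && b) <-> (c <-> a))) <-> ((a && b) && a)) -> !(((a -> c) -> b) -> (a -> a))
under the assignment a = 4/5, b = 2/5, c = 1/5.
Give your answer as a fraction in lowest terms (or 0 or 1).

0

c -> c = 1/5 -> 1/5 = 1
b && (c -> c) = 2/5 && 1 = 2/5
c && b = 1/5 && 2/5 = 1/5
c <-> a = 1/5 <-> 4/5 = 2/5
(c && b) <-> (c <-> a) = 1/5 <-> 2/5 = 4/5
(b && (c -> c)) && ((c && b) <-> (c <-> a)) = 2/5 && 4/5 = 2/5
a && b = 4/5 && 2/5 = 2/5
(a && b) && a = 2/5 && 4/5 = 2/5
((b && (c -> c)) && ((c && b) <-> (c <-> a))) <-> ((a && b) && a) = 2/5 <-> 2/5 = 1
a -> c = 4/5 -> 1/5 = 2/5
(a -> c) -> b = 2/5 -> 2/5 = 1
a -> a = 4/5 -> 4/5 = 1
((a -> c) -> b) -> (a -> a) = 1 -> 1 = 1
!(((a -> c) -> b) -> (a -> a)) = !1 = 0
(((b && (c -> c)) && ((c && b) <-> (c <-> a))) <-> ((a && b) && a)) -> !(((a -> c) -> b) -> (a -> a)) = 1 -> 0 = 0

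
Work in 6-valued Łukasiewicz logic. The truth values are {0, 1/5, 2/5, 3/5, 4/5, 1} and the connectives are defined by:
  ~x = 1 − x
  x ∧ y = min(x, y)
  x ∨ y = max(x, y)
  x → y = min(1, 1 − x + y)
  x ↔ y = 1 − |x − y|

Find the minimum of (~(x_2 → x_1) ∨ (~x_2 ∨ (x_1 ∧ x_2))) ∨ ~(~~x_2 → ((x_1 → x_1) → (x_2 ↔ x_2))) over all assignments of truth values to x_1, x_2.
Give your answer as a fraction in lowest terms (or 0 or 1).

2/5

Take x_1 = 1/5, x_2 = 3/5:
x_2 → x_1 = 3/5 → 1/5 = 3/5
~(x_2 → x_1) = ~3/5 = 2/5
~x_2 = ~3/5 = 2/5
x_1 ∧ x_2 = 1/5 ∧ 3/5 = 1/5
~x_2 ∨ (x_1 ∧ x_2) = 2/5 ∨ 1/5 = 2/5
~(x_2 → x_1) ∨ (~x_2 ∨ (x_1 ∧ x_2)) = 2/5 ∨ 2/5 = 2/5
~x_2 = ~3/5 = 2/5
~~x_2 = ~2/5 = 3/5
x_1 → x_1 = 1/5 → 1/5 = 1
x_2 ↔ x_2 = 3/5 ↔ 3/5 = 1
(x_1 → x_1) → (x_2 ↔ x_2) = 1 → 1 = 1
~~x_2 → ((x_1 → x_1) → (x_2 ↔ x_2)) = 3/5 → 1 = 1
~(~~x_2 → ((x_1 → x_1) → (x_2 ↔ x_2))) = ~1 = 0
(~(x_2 → x_1) ∨ (~x_2 ∨ (x_1 ∧ x_2))) ∨ ~(~~x_2 → ((x_1 → x_1) → (x_2 ↔ x_2))) = 2/5 ∨ 0 = 2/5
No assignment yields a value below 2/5, so this is the minimum.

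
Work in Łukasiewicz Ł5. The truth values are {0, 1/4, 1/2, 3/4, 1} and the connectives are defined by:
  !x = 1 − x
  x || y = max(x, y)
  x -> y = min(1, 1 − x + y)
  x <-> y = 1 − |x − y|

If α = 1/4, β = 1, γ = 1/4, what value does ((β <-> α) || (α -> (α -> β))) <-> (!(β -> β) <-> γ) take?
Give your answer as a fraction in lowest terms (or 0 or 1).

β <-> α = 1 <-> 1/4 = 1/4
α -> β = 1/4 -> 1 = 1
α -> (α -> β) = 1/4 -> 1 = 1
(β <-> α) || (α -> (α -> β)) = 1/4 || 1 = 1
β -> β = 1 -> 1 = 1
!(β -> β) = !1 = 0
!(β -> β) <-> γ = 0 <-> 1/4 = 3/4
((β <-> α) || (α -> (α -> β))) <-> (!(β -> β) <-> γ) = 1 <-> 3/4 = 3/4

3/4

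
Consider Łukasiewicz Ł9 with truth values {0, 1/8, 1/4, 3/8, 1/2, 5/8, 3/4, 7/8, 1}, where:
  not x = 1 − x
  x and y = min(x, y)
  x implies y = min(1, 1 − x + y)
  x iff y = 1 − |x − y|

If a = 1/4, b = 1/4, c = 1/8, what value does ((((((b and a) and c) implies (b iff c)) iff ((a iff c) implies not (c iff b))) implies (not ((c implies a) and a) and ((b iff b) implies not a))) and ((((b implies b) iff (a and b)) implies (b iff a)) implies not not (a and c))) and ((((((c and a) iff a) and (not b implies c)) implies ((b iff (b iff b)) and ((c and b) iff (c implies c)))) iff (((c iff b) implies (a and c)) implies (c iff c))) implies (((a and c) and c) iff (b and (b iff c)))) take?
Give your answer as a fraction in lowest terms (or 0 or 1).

b and a = 1/4 and 1/4 = 1/4
(b and a) and c = 1/4 and 1/8 = 1/8
b iff c = 1/4 iff 1/8 = 7/8
((b and a) and c) implies (b iff c) = 1/8 implies 7/8 = 1
a iff c = 1/4 iff 1/8 = 7/8
c iff b = 1/8 iff 1/4 = 7/8
not (c iff b) = not 7/8 = 1/8
(a iff c) implies not (c iff b) = 7/8 implies 1/8 = 1/4
(((b and a) and c) implies (b iff c)) iff ((a iff c) implies not (c iff b)) = 1 iff 1/4 = 1/4
c implies a = 1/8 implies 1/4 = 1
(c implies a) and a = 1 and 1/4 = 1/4
not ((c implies a) and a) = not 1/4 = 3/4
b iff b = 1/4 iff 1/4 = 1
not a = not 1/4 = 3/4
(b iff b) implies not a = 1 implies 3/4 = 3/4
not ((c implies a) and a) and ((b iff b) implies not a) = 3/4 and 3/4 = 3/4
((((b and a) and c) implies (b iff c)) iff ((a iff c) implies not (c iff b))) implies (not ((c implies a) and a) and ((b iff b) implies not a)) = 1/4 implies 3/4 = 1
b implies b = 1/4 implies 1/4 = 1
a and b = 1/4 and 1/4 = 1/4
(b implies b) iff (a and b) = 1 iff 1/4 = 1/4
b iff a = 1/4 iff 1/4 = 1
((b implies b) iff (a and b)) implies (b iff a) = 1/4 implies 1 = 1
a and c = 1/4 and 1/8 = 1/8
not (a and c) = not 1/8 = 7/8
not not (a and c) = not 7/8 = 1/8
(((b implies b) iff (a and b)) implies (b iff a)) implies not not (a and c) = 1 implies 1/8 = 1/8
(((((b and a) and c) implies (b iff c)) iff ((a iff c) implies not (c iff b))) implies (not ((c implies a) and a) and ((b iff b) implies not a))) and ((((b implies b) iff (a and b)) implies (b iff a)) implies not not (a and c)) = 1 and 1/8 = 1/8
c and a = 1/8 and 1/4 = 1/8
(c and a) iff a = 1/8 iff 1/4 = 7/8
not b = not 1/4 = 3/4
not b implies c = 3/4 implies 1/8 = 3/8
((c and a) iff a) and (not b implies c) = 7/8 and 3/8 = 3/8
b iff b = 1/4 iff 1/4 = 1
b iff (b iff b) = 1/4 iff 1 = 1/4
c and b = 1/8 and 1/4 = 1/8
c implies c = 1/8 implies 1/8 = 1
(c and b) iff (c implies c) = 1/8 iff 1 = 1/8
(b iff (b iff b)) and ((c and b) iff (c implies c)) = 1/4 and 1/8 = 1/8
(((c and a) iff a) and (not b implies c)) implies ((b iff (b iff b)) and ((c and b) iff (c implies c))) = 3/8 implies 1/8 = 3/4
c iff b = 1/8 iff 1/4 = 7/8
a and c = 1/4 and 1/8 = 1/8
(c iff b) implies (a and c) = 7/8 implies 1/8 = 1/4
c iff c = 1/8 iff 1/8 = 1
((c iff b) implies (a and c)) implies (c iff c) = 1/4 implies 1 = 1
((((c and a) iff a) and (not b implies c)) implies ((b iff (b iff b)) and ((c and b) iff (c implies c)))) iff (((c iff b) implies (a and c)) implies (c iff c)) = 3/4 iff 1 = 3/4
a and c = 1/4 and 1/8 = 1/8
(a and c) and c = 1/8 and 1/8 = 1/8
b iff c = 1/4 iff 1/8 = 7/8
b and (b iff c) = 1/4 and 7/8 = 1/4
((a and c) and c) iff (b and (b iff c)) = 1/8 iff 1/4 = 7/8
(((((c and a) iff a) and (not b implies c)) implies ((b iff (b iff b)) and ((c and b) iff (c implies c)))) iff (((c iff b) implies (a and c)) implies (c iff c))) implies (((a and c) and c) iff (b and (b iff c))) = 3/4 implies 7/8 = 1
((((((b and a) and c) implies (b iff c)) iff ((a iff c) implies not (c iff b))) implies (not ((c implies a) and a) and ((b iff b) implies not a))) and ((((b implies b) iff (a and b)) implies (b iff a)) implies not not (a and c))) and ((((((c and a) iff a) and (not b implies c)) implies ((b iff (b iff b)) and ((c and b) iff (c implies c)))) iff (((c iff b) implies (a and c)) implies (c iff c))) implies (((a and c) and c) iff (b and (b iff c)))) = 1/8 and 1 = 1/8

1/8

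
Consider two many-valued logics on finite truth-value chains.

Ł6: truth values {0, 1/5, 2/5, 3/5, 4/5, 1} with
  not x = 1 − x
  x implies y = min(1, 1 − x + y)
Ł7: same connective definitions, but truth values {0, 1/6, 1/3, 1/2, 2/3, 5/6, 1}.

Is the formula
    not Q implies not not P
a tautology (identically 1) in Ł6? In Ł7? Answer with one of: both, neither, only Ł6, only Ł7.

In Ł6: at P = 0, Q = 0 the value is 0 — not a tautology.
In Ł7: at P = 0, Q = 0 the value is 0 — not a tautology.

neither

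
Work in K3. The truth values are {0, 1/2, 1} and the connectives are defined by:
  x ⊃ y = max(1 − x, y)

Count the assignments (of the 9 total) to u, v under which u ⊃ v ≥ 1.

5

u = 0, v = 0 ↦ 1  ≥
u = 0, v = 1/2 ↦ 1  ≥
u = 0, v = 1 ↦ 1  ≥
u = 1/2, v = 0 ↦ 1/2  <
u = 1/2, v = 1/2 ↦ 1/2  <
u = 1/2, v = 1 ↦ 1  ≥
u = 1, v = 0 ↦ 0  <
u = 1, v = 1/2 ↦ 1/2  <
u = 1, v = 1 ↦ 1  ≥
So 5 of the 9 assignments meet the threshold.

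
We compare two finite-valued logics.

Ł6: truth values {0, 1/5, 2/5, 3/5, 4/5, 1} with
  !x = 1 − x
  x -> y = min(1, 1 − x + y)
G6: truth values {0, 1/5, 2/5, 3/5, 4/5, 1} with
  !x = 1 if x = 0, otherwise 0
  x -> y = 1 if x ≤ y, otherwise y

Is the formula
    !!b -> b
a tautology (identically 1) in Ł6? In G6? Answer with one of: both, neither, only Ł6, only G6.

only Ł6

In Ł6: every assignment gives 1 — tautology.
In G6: at b = 1/5 the value is 1/5 — not a tautology.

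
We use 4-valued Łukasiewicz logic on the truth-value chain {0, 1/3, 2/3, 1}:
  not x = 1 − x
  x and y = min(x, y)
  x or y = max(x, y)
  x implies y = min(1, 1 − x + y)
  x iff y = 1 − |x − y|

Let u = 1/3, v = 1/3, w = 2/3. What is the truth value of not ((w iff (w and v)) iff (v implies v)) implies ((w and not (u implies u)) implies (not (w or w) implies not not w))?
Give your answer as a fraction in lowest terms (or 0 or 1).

1

w and v = 2/3 and 1/3 = 1/3
w iff (w and v) = 2/3 iff 1/3 = 2/3
v implies v = 1/3 implies 1/3 = 1
(w iff (w and v)) iff (v implies v) = 2/3 iff 1 = 2/3
not ((w iff (w and v)) iff (v implies v)) = not 2/3 = 1/3
u implies u = 1/3 implies 1/3 = 1
not (u implies u) = not 1 = 0
w and not (u implies u) = 2/3 and 0 = 0
w or w = 2/3 or 2/3 = 2/3
not (w or w) = not 2/3 = 1/3
not w = not 2/3 = 1/3
not not w = not 1/3 = 2/3
not (w or w) implies not not w = 1/3 implies 2/3 = 1
(w and not (u implies u)) implies (not (w or w) implies not not w) = 0 implies 1 = 1
not ((w iff (w and v)) iff (v implies v)) implies ((w and not (u implies u)) implies (not (w or w) implies not not w)) = 1/3 implies 1 = 1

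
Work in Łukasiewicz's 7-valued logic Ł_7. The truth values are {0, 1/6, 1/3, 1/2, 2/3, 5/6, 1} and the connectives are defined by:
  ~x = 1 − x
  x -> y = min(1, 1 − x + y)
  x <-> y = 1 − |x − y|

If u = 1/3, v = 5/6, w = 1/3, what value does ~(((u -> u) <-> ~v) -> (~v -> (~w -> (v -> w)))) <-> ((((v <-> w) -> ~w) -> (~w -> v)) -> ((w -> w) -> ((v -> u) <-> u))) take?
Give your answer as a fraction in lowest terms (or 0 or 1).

u -> u = 1/3 -> 1/3 = 1
~v = ~5/6 = 1/6
(u -> u) <-> ~v = 1 <-> 1/6 = 1/6
~v = ~5/6 = 1/6
~w = ~1/3 = 2/3
v -> w = 5/6 -> 1/3 = 1/2
~w -> (v -> w) = 2/3 -> 1/2 = 5/6
~v -> (~w -> (v -> w)) = 1/6 -> 5/6 = 1
((u -> u) <-> ~v) -> (~v -> (~w -> (v -> w))) = 1/6 -> 1 = 1
~(((u -> u) <-> ~v) -> (~v -> (~w -> (v -> w)))) = ~1 = 0
v <-> w = 5/6 <-> 1/3 = 1/2
~w = ~1/3 = 2/3
(v <-> w) -> ~w = 1/2 -> 2/3 = 1
~w = ~1/3 = 2/3
~w -> v = 2/3 -> 5/6 = 1
((v <-> w) -> ~w) -> (~w -> v) = 1 -> 1 = 1
w -> w = 1/3 -> 1/3 = 1
v -> u = 5/6 -> 1/3 = 1/2
(v -> u) <-> u = 1/2 <-> 1/3 = 5/6
(w -> w) -> ((v -> u) <-> u) = 1 -> 5/6 = 5/6
(((v <-> w) -> ~w) -> (~w -> v)) -> ((w -> w) -> ((v -> u) <-> u)) = 1 -> 5/6 = 5/6
~(((u -> u) <-> ~v) -> (~v -> (~w -> (v -> w)))) <-> ((((v <-> w) -> ~w) -> (~w -> v)) -> ((w -> w) -> ((v -> u) <-> u))) = 0 <-> 5/6 = 1/6

1/6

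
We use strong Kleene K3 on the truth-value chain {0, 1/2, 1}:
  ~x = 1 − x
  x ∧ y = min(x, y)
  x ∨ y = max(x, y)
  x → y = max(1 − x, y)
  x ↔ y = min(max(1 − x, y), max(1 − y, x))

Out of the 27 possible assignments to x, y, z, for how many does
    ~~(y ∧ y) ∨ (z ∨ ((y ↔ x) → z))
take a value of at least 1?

17

value 1: 17 assignments (counts)
value 1/2: 9 assignments
value 0: 1 assignment
So 17 of the 27 assignments meet the threshold.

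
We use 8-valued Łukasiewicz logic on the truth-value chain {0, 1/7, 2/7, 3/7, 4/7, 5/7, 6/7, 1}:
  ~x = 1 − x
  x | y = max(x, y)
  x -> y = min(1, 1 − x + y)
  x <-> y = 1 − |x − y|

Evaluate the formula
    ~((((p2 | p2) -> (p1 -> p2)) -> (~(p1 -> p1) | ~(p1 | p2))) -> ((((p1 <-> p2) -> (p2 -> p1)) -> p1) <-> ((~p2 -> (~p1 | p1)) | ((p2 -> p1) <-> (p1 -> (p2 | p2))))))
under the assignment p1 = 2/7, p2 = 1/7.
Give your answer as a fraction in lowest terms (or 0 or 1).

p2 | p2 = 1/7 | 1/7 = 1/7
p1 -> p2 = 2/7 -> 1/7 = 6/7
(p2 | p2) -> (p1 -> p2) = 1/7 -> 6/7 = 1
p1 -> p1 = 2/7 -> 2/7 = 1
~(p1 -> p1) = ~1 = 0
p1 | p2 = 2/7 | 1/7 = 2/7
~(p1 | p2) = ~2/7 = 5/7
~(p1 -> p1) | ~(p1 | p2) = 0 | 5/7 = 5/7
((p2 | p2) -> (p1 -> p2)) -> (~(p1 -> p1) | ~(p1 | p2)) = 1 -> 5/7 = 5/7
p1 <-> p2 = 2/7 <-> 1/7 = 6/7
p2 -> p1 = 1/7 -> 2/7 = 1
(p1 <-> p2) -> (p2 -> p1) = 6/7 -> 1 = 1
((p1 <-> p2) -> (p2 -> p1)) -> p1 = 1 -> 2/7 = 2/7
~p2 = ~1/7 = 6/7
~p1 = ~2/7 = 5/7
~p1 | p1 = 5/7 | 2/7 = 5/7
~p2 -> (~p1 | p1) = 6/7 -> 5/7 = 6/7
p2 -> p1 = 1/7 -> 2/7 = 1
p2 | p2 = 1/7 | 1/7 = 1/7
p1 -> (p2 | p2) = 2/7 -> 1/7 = 6/7
(p2 -> p1) <-> (p1 -> (p2 | p2)) = 1 <-> 6/7 = 6/7
(~p2 -> (~p1 | p1)) | ((p2 -> p1) <-> (p1 -> (p2 | p2))) = 6/7 | 6/7 = 6/7
(((p1 <-> p2) -> (p2 -> p1)) -> p1) <-> ((~p2 -> (~p1 | p1)) | ((p2 -> p1) <-> (p1 -> (p2 | p2)))) = 2/7 <-> 6/7 = 3/7
(((p2 | p2) -> (p1 -> p2)) -> (~(p1 -> p1) | ~(p1 | p2))) -> ((((p1 <-> p2) -> (p2 -> p1)) -> p1) <-> ((~p2 -> (~p1 | p1)) | ((p2 -> p1) <-> (p1 -> (p2 | p2))))) = 5/7 -> 3/7 = 5/7
~((((p2 | p2) -> (p1 -> p2)) -> (~(p1 -> p1) | ~(p1 | p2))) -> ((((p1 <-> p2) -> (p2 -> p1)) -> p1) <-> ((~p2 -> (~p1 | p1)) | ((p2 -> p1) <-> (p1 -> (p2 | p2)))))) = ~5/7 = 2/7

2/7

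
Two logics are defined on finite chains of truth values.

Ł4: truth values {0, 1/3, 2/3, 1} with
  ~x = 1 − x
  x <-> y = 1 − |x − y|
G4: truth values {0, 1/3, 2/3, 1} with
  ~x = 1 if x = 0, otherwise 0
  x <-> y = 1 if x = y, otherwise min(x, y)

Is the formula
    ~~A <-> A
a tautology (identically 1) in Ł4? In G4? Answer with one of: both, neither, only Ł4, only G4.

In Ł4: every assignment gives 1 — tautology.
In G4: at A = 1/3 the value is 1/3 — not a tautology.

only Ł4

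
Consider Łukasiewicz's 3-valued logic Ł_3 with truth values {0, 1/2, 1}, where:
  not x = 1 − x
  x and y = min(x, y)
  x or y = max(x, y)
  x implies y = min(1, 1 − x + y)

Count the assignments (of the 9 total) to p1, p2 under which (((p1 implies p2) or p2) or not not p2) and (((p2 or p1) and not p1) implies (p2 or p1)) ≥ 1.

6

p1 = 0, p2 = 0 ↦ 1  ≥
p1 = 0, p2 = 1/2 ↦ 1  ≥
p1 = 0, p2 = 1 ↦ 1  ≥
p1 = 1/2, p2 = 0 ↦ 1/2  <
p1 = 1/2, p2 = 1/2 ↦ 1  ≥
p1 = 1/2, p2 = 1 ↦ 1  ≥
p1 = 1, p2 = 0 ↦ 0  <
p1 = 1, p2 = 1/2 ↦ 1/2  <
p1 = 1, p2 = 1 ↦ 1  ≥
So 6 of the 9 assignments meet the threshold.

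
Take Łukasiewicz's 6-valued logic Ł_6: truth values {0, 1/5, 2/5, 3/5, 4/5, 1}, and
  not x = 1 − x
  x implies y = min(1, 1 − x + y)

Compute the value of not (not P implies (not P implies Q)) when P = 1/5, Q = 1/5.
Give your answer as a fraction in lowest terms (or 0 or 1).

2/5

not P = not 1/5 = 4/5
not P = not 1/5 = 4/5
not P implies Q = 4/5 implies 1/5 = 2/5
not P implies (not P implies Q) = 4/5 implies 2/5 = 3/5
not (not P implies (not P implies Q)) = not 3/5 = 2/5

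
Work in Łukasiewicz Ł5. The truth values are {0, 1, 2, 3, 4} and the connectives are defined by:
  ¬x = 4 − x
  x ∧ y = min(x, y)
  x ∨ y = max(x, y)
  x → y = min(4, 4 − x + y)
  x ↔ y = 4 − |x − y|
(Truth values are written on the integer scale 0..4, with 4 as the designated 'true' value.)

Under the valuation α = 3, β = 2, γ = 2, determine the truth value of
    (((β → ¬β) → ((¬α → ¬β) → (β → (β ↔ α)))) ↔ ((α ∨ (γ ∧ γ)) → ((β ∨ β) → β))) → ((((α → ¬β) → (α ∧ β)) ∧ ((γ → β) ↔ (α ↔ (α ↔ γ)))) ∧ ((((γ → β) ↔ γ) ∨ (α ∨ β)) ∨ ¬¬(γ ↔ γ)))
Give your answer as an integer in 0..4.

¬β = ¬2 = 2
β → ¬β = 2 → 2 = 4
¬α = ¬3 = 1
¬β = ¬2 = 2
¬α → ¬β = 1 → 2 = 4
β ↔ α = 2 ↔ 3 = 3
β → (β ↔ α) = 2 → 3 = 4
(¬α → ¬β) → (β → (β ↔ α)) = 4 → 4 = 4
(β → ¬β) → ((¬α → ¬β) → (β → (β ↔ α))) = 4 → 4 = 4
γ ∧ γ = 2 ∧ 2 = 2
α ∨ (γ ∧ γ) = 3 ∨ 2 = 3
β ∨ β = 2 ∨ 2 = 2
(β ∨ β) → β = 2 → 2 = 4
(α ∨ (γ ∧ γ)) → ((β ∨ β) → β) = 3 → 4 = 4
((β → ¬β) → ((¬α → ¬β) → (β → (β ↔ α)))) ↔ ((α ∨ (γ ∧ γ)) → ((β ∨ β) → β)) = 4 ↔ 4 = 4
¬β = ¬2 = 2
α → ¬β = 3 → 2 = 3
α ∧ β = 3 ∧ 2 = 2
(α → ¬β) → (α ∧ β) = 3 → 2 = 3
γ → β = 2 → 2 = 4
α ↔ γ = 3 ↔ 2 = 3
α ↔ (α ↔ γ) = 3 ↔ 3 = 4
(γ → β) ↔ (α ↔ (α ↔ γ)) = 4 ↔ 4 = 4
((α → ¬β) → (α ∧ β)) ∧ ((γ → β) ↔ (α ↔ (α ↔ γ))) = 3 ∧ 4 = 3
γ → β = 2 → 2 = 4
(γ → β) ↔ γ = 4 ↔ 2 = 2
α ∨ β = 3 ∨ 2 = 3
((γ → β) ↔ γ) ∨ (α ∨ β) = 2 ∨ 3 = 3
γ ↔ γ = 2 ↔ 2 = 4
¬(γ ↔ γ) = ¬4 = 0
¬¬(γ ↔ γ) = ¬0 = 4
(((γ → β) ↔ γ) ∨ (α ∨ β)) ∨ ¬¬(γ ↔ γ) = 3 ∨ 4 = 4
(((α → ¬β) → (α ∧ β)) ∧ ((γ → β) ↔ (α ↔ (α ↔ γ)))) ∧ ((((γ → β) ↔ γ) ∨ (α ∨ β)) ∨ ¬¬(γ ↔ γ)) = 3 ∧ 4 = 3
(((β → ¬β) → ((¬α → ¬β) → (β → (β ↔ α)))) ↔ ((α ∨ (γ ∧ γ)) → ((β ∨ β) → β))) → ((((α → ¬β) → (α ∧ β)) ∧ ((γ → β) ↔ (α ↔ (α ↔ γ)))) ∧ ((((γ → β) ↔ γ) ∨ (α ∨ β)) ∨ ¬¬(γ ↔ γ))) = 4 → 3 = 3

3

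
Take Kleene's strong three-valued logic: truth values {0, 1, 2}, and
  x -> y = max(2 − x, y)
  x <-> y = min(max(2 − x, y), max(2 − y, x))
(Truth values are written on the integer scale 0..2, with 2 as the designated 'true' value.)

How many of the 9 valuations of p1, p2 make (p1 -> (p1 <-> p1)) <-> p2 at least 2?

p1 = 0, p2 = 0 ↦ 0  <
p1 = 0, p2 = 1 ↦ 1  <
p1 = 0, p2 = 2 ↦ 2  ≥
p1 = 1, p2 = 0 ↦ 1  <
p1 = 1, p2 = 1 ↦ 1  <
p1 = 1, p2 = 2 ↦ 1  <
p1 = 2, p2 = 0 ↦ 0  <
p1 = 2, p2 = 1 ↦ 1  <
p1 = 2, p2 = 2 ↦ 2  ≥
So 2 of the 9 assignments meet the threshold.

2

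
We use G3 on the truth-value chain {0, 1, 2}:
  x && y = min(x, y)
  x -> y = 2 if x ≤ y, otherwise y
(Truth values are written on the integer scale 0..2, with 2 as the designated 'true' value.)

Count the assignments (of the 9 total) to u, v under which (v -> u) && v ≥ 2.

1

u = 0, v = 0 ↦ 0  <
u = 0, v = 1 ↦ 0  <
u = 0, v = 2 ↦ 0  <
u = 1, v = 0 ↦ 0  <
u = 1, v = 1 ↦ 1  <
u = 1, v = 2 ↦ 1  <
u = 2, v = 0 ↦ 0  <
u = 2, v = 1 ↦ 1  <
u = 2, v = 2 ↦ 2  ≥
So 1 of the 9 assignments meets the threshold.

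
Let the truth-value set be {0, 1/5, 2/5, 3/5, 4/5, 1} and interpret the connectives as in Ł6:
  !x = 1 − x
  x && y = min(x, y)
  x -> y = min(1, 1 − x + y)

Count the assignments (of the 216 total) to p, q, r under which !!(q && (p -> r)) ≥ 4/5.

value 1: 21 assignments (counts)
value 4/5: 31 assignments (counts)
value 3/5: 38 assignments
value 2/5: 42 assignments
value 1/5: 43 assignments
value 0: 41 assignments
So 52 of the 216 assignments meet the threshold.

52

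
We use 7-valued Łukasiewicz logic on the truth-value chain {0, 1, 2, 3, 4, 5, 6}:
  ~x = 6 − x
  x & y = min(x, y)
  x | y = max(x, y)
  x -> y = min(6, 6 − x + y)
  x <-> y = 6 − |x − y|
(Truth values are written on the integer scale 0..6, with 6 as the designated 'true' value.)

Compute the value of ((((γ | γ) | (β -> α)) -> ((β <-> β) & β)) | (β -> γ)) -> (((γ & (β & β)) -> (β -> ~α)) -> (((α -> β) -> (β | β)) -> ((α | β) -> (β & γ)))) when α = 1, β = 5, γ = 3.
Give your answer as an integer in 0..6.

5

γ | γ = 3 | 3 = 3
β -> α = 5 -> 1 = 2
(γ | γ) | (β -> α) = 3 | 2 = 3
β <-> β = 5 <-> 5 = 6
(β <-> β) & β = 6 & 5 = 5
((γ | γ) | (β -> α)) -> ((β <-> β) & β) = 3 -> 5 = 6
β -> γ = 5 -> 3 = 4
(((γ | γ) | (β -> α)) -> ((β <-> β) & β)) | (β -> γ) = 6 | 4 = 6
β & β = 5 & 5 = 5
γ & (β & β) = 3 & 5 = 3
~α = ~1 = 5
β -> ~α = 5 -> 5 = 6
(γ & (β & β)) -> (β -> ~α) = 3 -> 6 = 6
α -> β = 1 -> 5 = 6
β | β = 5 | 5 = 5
(α -> β) -> (β | β) = 6 -> 5 = 5
α | β = 1 | 5 = 5
β & γ = 5 & 3 = 3
(α | β) -> (β & γ) = 5 -> 3 = 4
((α -> β) -> (β | β)) -> ((α | β) -> (β & γ)) = 5 -> 4 = 5
((γ & (β & β)) -> (β -> ~α)) -> (((α -> β) -> (β | β)) -> ((α | β) -> (β & γ))) = 6 -> 5 = 5
((((γ | γ) | (β -> α)) -> ((β <-> β) & β)) | (β -> γ)) -> (((γ & (β & β)) -> (β -> ~α)) -> (((α -> β) -> (β | β)) -> ((α | β) -> (β & γ)))) = 6 -> 5 = 5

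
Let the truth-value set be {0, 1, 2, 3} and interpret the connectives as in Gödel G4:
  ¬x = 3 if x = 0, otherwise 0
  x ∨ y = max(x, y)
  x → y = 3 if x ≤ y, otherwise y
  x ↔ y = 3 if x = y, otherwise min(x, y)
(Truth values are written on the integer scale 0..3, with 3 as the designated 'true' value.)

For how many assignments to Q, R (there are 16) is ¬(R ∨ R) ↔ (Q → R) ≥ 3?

1

Q = 0, R = 0 ↦ 3  ≥
Q = 0, R = 1 ↦ 0  <
Q = 0, R = 2 ↦ 0  <
Q = 0, R = 3 ↦ 0  <
Q = 1, R = 0 ↦ 0  <
Q = 1, R = 1 ↦ 0  <
Q = 1, R = 2 ↦ 0  <
Q = 1, R = 3 ↦ 0  <
Q = 2, R = 0 ↦ 0  <
Q = 2, R = 1 ↦ 0  <
Q = 2, R = 2 ↦ 0  <
Q = 2, R = 3 ↦ 0  <
Q = 3, R = 0 ↦ 0  <
Q = 3, R = 1 ↦ 0  <
Q = 3, R = 2 ↦ 0  <
Q = 3, R = 3 ↦ 0  <
So 1 of the 16 assignments meets the threshold.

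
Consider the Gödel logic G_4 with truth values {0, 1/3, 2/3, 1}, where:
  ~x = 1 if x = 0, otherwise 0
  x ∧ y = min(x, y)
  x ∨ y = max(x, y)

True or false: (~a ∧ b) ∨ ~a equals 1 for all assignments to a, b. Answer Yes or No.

No

Counterexample: take a = 1/3, b = 0.
~a = ~1/3 = 0
~a ∧ b = 0 ∧ 0 = 0
(~a ∧ b) ∨ ~a = 0 ∨ 0 = 0
This gives 0 ≠ 1.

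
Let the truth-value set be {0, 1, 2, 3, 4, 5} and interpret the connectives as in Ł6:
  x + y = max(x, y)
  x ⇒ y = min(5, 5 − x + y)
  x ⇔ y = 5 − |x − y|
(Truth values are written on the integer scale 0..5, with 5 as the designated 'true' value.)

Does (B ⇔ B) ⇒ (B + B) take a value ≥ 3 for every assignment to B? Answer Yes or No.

Counterexample: take B = 0.
B ⇔ B = 0 ⇔ 0 = 5
B + B = 0 + 0 = 0
(B ⇔ B) ⇒ (B + B) = 5 ⇒ 0 = 0
This gives 0, which is below 3.

No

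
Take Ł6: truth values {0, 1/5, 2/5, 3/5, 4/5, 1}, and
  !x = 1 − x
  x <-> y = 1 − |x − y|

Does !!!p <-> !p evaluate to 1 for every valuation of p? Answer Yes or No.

Yes

p = 0 ↦ 1
p = 1/5 ↦ 1
p = 2/5 ↦ 1
p = 3/5 ↦ 1
p = 4/5 ↦ 1
p = 1 ↦ 1
Every assignment gives a value ≥ 1.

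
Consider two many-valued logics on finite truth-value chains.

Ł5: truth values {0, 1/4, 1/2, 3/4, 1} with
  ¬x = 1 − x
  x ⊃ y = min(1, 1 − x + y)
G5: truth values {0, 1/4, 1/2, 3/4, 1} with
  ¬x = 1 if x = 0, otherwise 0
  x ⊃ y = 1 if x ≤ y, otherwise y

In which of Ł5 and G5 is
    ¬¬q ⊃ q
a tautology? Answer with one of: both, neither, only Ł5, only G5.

In Ł5: every assignment gives 1 — tautology.
In G5: at q = 1/4 the value is 1/4 — not a tautology.

only Ł5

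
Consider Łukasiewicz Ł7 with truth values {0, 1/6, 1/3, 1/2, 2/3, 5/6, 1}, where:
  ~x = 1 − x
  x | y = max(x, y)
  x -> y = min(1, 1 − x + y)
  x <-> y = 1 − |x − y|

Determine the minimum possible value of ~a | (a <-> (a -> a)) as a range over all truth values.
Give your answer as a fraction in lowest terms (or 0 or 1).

1/2

Take a = 1/2:
~a = ~1/2 = 1/2
a -> a = 1/2 -> 1/2 = 1
a <-> (a -> a) = 1/2 <-> 1 = 1/2
~a | (a <-> (a -> a)) = 1/2 | 1/2 = 1/2
No assignment yields a value below 1/2, so this is the minimum.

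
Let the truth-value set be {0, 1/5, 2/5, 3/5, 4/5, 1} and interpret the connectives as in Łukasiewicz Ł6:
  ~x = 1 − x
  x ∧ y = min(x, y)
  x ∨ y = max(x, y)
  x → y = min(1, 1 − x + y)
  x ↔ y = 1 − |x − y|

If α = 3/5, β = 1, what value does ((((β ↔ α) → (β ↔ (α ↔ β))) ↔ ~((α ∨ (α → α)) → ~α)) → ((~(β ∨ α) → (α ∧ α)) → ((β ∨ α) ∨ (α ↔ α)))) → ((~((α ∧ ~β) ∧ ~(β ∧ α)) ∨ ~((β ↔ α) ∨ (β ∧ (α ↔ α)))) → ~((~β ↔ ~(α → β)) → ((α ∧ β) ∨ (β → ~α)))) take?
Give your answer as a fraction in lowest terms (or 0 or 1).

2/5

β ↔ α = 1 ↔ 3/5 = 3/5
α ↔ β = 3/5 ↔ 1 = 3/5
β ↔ (α ↔ β) = 1 ↔ 3/5 = 3/5
(β ↔ α) → (β ↔ (α ↔ β)) = 3/5 → 3/5 = 1
α → α = 3/5 → 3/5 = 1
α ∨ (α → α) = 3/5 ∨ 1 = 1
~α = ~3/5 = 2/5
(α ∨ (α → α)) → ~α = 1 → 2/5 = 2/5
~((α ∨ (α → α)) → ~α) = ~2/5 = 3/5
((β ↔ α) → (β ↔ (α ↔ β))) ↔ ~((α ∨ (α → α)) → ~α) = 1 ↔ 3/5 = 3/5
β ∨ α = 1 ∨ 3/5 = 1
~(β ∨ α) = ~1 = 0
α ∧ α = 3/5 ∧ 3/5 = 3/5
~(β ∨ α) → (α ∧ α) = 0 → 3/5 = 1
β ∨ α = 1 ∨ 3/5 = 1
α ↔ α = 3/5 ↔ 3/5 = 1
(β ∨ α) ∨ (α ↔ α) = 1 ∨ 1 = 1
(~(β ∨ α) → (α ∧ α)) → ((β ∨ α) ∨ (α ↔ α)) = 1 → 1 = 1
(((β ↔ α) → (β ↔ (α ↔ β))) ↔ ~((α ∨ (α → α)) → ~α)) → ((~(β ∨ α) → (α ∧ α)) → ((β ∨ α) ∨ (α ↔ α))) = 3/5 → 1 = 1
~β = ~1 = 0
α ∧ ~β = 3/5 ∧ 0 = 0
β ∧ α = 1 ∧ 3/5 = 3/5
~(β ∧ α) = ~3/5 = 2/5
(α ∧ ~β) ∧ ~(β ∧ α) = 0 ∧ 2/5 = 0
~((α ∧ ~β) ∧ ~(β ∧ α)) = ~0 = 1
β ↔ α = 1 ↔ 3/5 = 3/5
α ↔ α = 3/5 ↔ 3/5 = 1
β ∧ (α ↔ α) = 1 ∧ 1 = 1
(β ↔ α) ∨ (β ∧ (α ↔ α)) = 3/5 ∨ 1 = 1
~((β ↔ α) ∨ (β ∧ (α ↔ α))) = ~1 = 0
~((α ∧ ~β) ∧ ~(β ∧ α)) ∨ ~((β ↔ α) ∨ (β ∧ (α ↔ α))) = 1 ∨ 0 = 1
~β = ~1 = 0
α → β = 3/5 → 1 = 1
~(α → β) = ~1 = 0
~β ↔ ~(α → β) = 0 ↔ 0 = 1
α ∧ β = 3/5 ∧ 1 = 3/5
~α = ~3/5 = 2/5
β → ~α = 1 → 2/5 = 2/5
(α ∧ β) ∨ (β → ~α) = 3/5 ∨ 2/5 = 3/5
(~β ↔ ~(α → β)) → ((α ∧ β) ∨ (β → ~α)) = 1 → 3/5 = 3/5
~((~β ↔ ~(α → β)) → ((α ∧ β) ∨ (β → ~α))) = ~3/5 = 2/5
(~((α ∧ ~β) ∧ ~(β ∧ α)) ∨ ~((β ↔ α) ∨ (β ∧ (α ↔ α)))) → ~((~β ↔ ~(α → β)) → ((α ∧ β) ∨ (β → ~α))) = 1 → 2/5 = 2/5
((((β ↔ α) → (β ↔ (α ↔ β))) ↔ ~((α ∨ (α → α)) → ~α)) → ((~(β ∨ α) → (α ∧ α)) → ((β ∨ α) ∨ (α ↔ α)))) → ((~((α ∧ ~β) ∧ ~(β ∧ α)) ∨ ~((β ↔ α) ∨ (β ∧ (α ↔ α)))) → ~((~β ↔ ~(α → β)) → ((α ∧ β) ∨ (β → ~α)))) = 1 → 2/5 = 2/5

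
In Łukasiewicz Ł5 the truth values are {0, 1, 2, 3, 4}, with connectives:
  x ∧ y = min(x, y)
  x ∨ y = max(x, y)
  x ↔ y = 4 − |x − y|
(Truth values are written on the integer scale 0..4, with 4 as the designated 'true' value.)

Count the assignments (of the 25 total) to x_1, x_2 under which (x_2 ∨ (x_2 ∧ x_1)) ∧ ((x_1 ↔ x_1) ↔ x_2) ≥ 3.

value 4: 5 assignments (counts)
value 3: 5 assignments (counts)
value 2: 5 assignments
value 1: 5 assignments
value 0: 5 assignments
So 10 of the 25 assignments meet the threshold.

10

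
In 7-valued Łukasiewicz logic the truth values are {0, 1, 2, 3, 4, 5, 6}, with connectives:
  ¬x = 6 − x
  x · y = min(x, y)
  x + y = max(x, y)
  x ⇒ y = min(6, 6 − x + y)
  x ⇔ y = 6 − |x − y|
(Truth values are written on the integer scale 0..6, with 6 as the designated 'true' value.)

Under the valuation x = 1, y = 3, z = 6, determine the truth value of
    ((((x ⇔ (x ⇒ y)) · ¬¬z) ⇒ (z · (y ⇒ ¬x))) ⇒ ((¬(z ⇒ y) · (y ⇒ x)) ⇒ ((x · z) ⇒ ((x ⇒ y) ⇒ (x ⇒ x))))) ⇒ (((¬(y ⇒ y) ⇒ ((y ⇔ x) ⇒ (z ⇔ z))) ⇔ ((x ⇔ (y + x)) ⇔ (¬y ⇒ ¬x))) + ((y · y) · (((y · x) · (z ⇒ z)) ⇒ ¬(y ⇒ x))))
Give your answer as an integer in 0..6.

4

x ⇒ y = 1 ⇒ 3 = 6
x ⇔ (x ⇒ y) = 1 ⇔ 6 = 1
¬z = ¬6 = 0
¬¬z = ¬0 = 6
(x ⇔ (x ⇒ y)) · ¬¬z = 1 · 6 = 1
¬x = ¬1 = 5
y ⇒ ¬x = 3 ⇒ 5 = 6
z · (y ⇒ ¬x) = 6 · 6 = 6
((x ⇔ (x ⇒ y)) · ¬¬z) ⇒ (z · (y ⇒ ¬x)) = 1 ⇒ 6 = 6
z ⇒ y = 6 ⇒ 3 = 3
¬(z ⇒ y) = ¬3 = 3
y ⇒ x = 3 ⇒ 1 = 4
¬(z ⇒ y) · (y ⇒ x) = 3 · 4 = 3
x · z = 1 · 6 = 1
x ⇒ y = 1 ⇒ 3 = 6
x ⇒ x = 1 ⇒ 1 = 6
(x ⇒ y) ⇒ (x ⇒ x) = 6 ⇒ 6 = 6
(x · z) ⇒ ((x ⇒ y) ⇒ (x ⇒ x)) = 1 ⇒ 6 = 6
(¬(z ⇒ y) · (y ⇒ x)) ⇒ ((x · z) ⇒ ((x ⇒ y) ⇒ (x ⇒ x))) = 3 ⇒ 6 = 6
(((x ⇔ (x ⇒ y)) · ¬¬z) ⇒ (z · (y ⇒ ¬x))) ⇒ ((¬(z ⇒ y) · (y ⇒ x)) ⇒ ((x · z) ⇒ ((x ⇒ y) ⇒ (x ⇒ x)))) = 6 ⇒ 6 = 6
y ⇒ y = 3 ⇒ 3 = 6
¬(y ⇒ y) = ¬6 = 0
y ⇔ x = 3 ⇔ 1 = 4
z ⇔ z = 6 ⇔ 6 = 6
(y ⇔ x) ⇒ (z ⇔ z) = 4 ⇒ 6 = 6
¬(y ⇒ y) ⇒ ((y ⇔ x) ⇒ (z ⇔ z)) = 0 ⇒ 6 = 6
y + x = 3 + 1 = 3
x ⇔ (y + x) = 1 ⇔ 3 = 4
¬y = ¬3 = 3
¬x = ¬1 = 5
¬y ⇒ ¬x = 3 ⇒ 5 = 6
(x ⇔ (y + x)) ⇔ (¬y ⇒ ¬x) = 4 ⇔ 6 = 4
(¬(y ⇒ y) ⇒ ((y ⇔ x) ⇒ (z ⇔ z))) ⇔ ((x ⇔ (y + x)) ⇔ (¬y ⇒ ¬x)) = 6 ⇔ 4 = 4
y · y = 3 · 3 = 3
y · x = 3 · 1 = 1
z ⇒ z = 6 ⇒ 6 = 6
(y · x) · (z ⇒ z) = 1 · 6 = 1
y ⇒ x = 3 ⇒ 1 = 4
¬(y ⇒ x) = ¬4 = 2
((y · x) · (z ⇒ z)) ⇒ ¬(y ⇒ x) = 1 ⇒ 2 = 6
(y · y) · (((y · x) · (z ⇒ z)) ⇒ ¬(y ⇒ x)) = 3 · 6 = 3
((¬(y ⇒ y) ⇒ ((y ⇔ x) ⇒ (z ⇔ z))) ⇔ ((x ⇔ (y + x)) ⇔ (¬y ⇒ ¬x))) + ((y · y) · (((y · x) · (z ⇒ z)) ⇒ ¬(y ⇒ x))) = 4 + 3 = 4
((((x ⇔ (x ⇒ y)) · ¬¬z) ⇒ (z · (y ⇒ ¬x))) ⇒ ((¬(z ⇒ y) · (y ⇒ x)) ⇒ ((x · z) ⇒ ((x ⇒ y) ⇒ (x ⇒ x))))) ⇒ (((¬(y ⇒ y) ⇒ ((y ⇔ x) ⇒ (z ⇔ z))) ⇔ ((x ⇔ (y + x)) ⇔ (¬y ⇒ ¬x))) + ((y · y) · (((y · x) · (z ⇒ z)) ⇒ ¬(y ⇒ x)))) = 6 ⇒ 4 = 4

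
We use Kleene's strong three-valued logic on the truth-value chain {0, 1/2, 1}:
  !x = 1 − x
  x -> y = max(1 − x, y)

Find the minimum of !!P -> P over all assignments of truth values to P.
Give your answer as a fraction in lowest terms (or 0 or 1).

1/2

Take P = 1/2:
!P = !1/2 = 1/2
!!P = !1/2 = 1/2
!!P -> P = 1/2 -> 1/2 = 1/2
No assignment yields a value below 1/2, so this is the minimum.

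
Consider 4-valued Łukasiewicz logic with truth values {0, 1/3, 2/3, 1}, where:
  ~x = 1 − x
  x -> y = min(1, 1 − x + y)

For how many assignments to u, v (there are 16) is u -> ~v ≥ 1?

u = 0, v = 0 ↦ 1  ≥
u = 0, v = 1/3 ↦ 1  ≥
u = 0, v = 2/3 ↦ 1  ≥
u = 0, v = 1 ↦ 1  ≥
u = 1/3, v = 0 ↦ 1  ≥
u = 1/3, v = 1/3 ↦ 1  ≥
u = 1/3, v = 2/3 ↦ 1  ≥
u = 1/3, v = 1 ↦ 2/3  <
u = 2/3, v = 0 ↦ 1  ≥
u = 2/3, v = 1/3 ↦ 1  ≥
u = 2/3, v = 2/3 ↦ 2/3  <
u = 2/3, v = 1 ↦ 1/3  <
u = 1, v = 0 ↦ 1  ≥
u = 1, v = 1/3 ↦ 2/3  <
u = 1, v = 2/3 ↦ 1/3  <
u = 1, v = 1 ↦ 0  <
So 10 of the 16 assignments meet the threshold.

10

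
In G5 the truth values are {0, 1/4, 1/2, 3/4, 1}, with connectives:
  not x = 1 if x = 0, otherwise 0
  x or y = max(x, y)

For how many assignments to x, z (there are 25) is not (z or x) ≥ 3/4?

value 1: 1 assignment (counts)
value 0: 24 assignments
So 1 of the 25 assignments meets the threshold.

1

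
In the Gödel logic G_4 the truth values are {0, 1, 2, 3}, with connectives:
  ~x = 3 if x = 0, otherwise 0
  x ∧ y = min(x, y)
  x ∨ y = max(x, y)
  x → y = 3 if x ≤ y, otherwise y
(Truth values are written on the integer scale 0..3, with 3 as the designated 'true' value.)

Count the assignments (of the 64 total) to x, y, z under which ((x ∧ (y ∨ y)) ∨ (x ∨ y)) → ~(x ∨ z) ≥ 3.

7

value 3: 7 assignments (counts)
value 0: 57 assignments
So 7 of the 64 assignments meet the threshold.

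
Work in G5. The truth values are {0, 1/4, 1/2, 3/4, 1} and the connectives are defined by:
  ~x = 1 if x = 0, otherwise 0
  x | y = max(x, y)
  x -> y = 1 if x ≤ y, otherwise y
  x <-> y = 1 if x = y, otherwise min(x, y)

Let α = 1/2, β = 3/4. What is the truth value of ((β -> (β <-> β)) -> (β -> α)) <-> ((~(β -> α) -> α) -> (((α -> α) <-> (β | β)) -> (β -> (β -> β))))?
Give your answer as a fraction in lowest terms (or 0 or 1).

β <-> β = 3/4 <-> 3/4 = 1
β -> (β <-> β) = 3/4 -> 1 = 1
β -> α = 3/4 -> 1/2 = 1/2
(β -> (β <-> β)) -> (β -> α) = 1 -> 1/2 = 1/2
β -> α = 3/4 -> 1/2 = 1/2
~(β -> α) = ~1/2 = 0
~(β -> α) -> α = 0 -> 1/2 = 1
α -> α = 1/2 -> 1/2 = 1
β | β = 3/4 | 3/4 = 3/4
(α -> α) <-> (β | β) = 1 <-> 3/4 = 3/4
β -> β = 3/4 -> 3/4 = 1
β -> (β -> β) = 3/4 -> 1 = 1
((α -> α) <-> (β | β)) -> (β -> (β -> β)) = 3/4 -> 1 = 1
(~(β -> α) -> α) -> (((α -> α) <-> (β | β)) -> (β -> (β -> β))) = 1 -> 1 = 1
((β -> (β <-> β)) -> (β -> α)) <-> ((~(β -> α) -> α) -> (((α -> α) <-> (β | β)) -> (β -> (β -> β)))) = 1/2 <-> 1 = 1/2

1/2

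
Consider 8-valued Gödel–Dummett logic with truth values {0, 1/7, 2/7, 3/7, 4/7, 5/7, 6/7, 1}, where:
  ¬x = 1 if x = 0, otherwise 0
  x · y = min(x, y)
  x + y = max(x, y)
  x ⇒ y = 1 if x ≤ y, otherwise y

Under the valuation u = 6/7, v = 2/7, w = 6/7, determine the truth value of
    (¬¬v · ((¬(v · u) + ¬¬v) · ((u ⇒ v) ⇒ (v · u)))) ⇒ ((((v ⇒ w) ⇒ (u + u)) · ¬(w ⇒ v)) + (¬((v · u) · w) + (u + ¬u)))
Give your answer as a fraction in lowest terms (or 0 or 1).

6/7

¬v = ¬2/7 = 0
¬¬v = ¬0 = 1
v · u = 2/7 · 6/7 = 2/7
¬(v · u) = ¬2/7 = 0
¬v = ¬2/7 = 0
¬¬v = ¬0 = 1
¬(v · u) + ¬¬v = 0 + 1 = 1
u ⇒ v = 6/7 ⇒ 2/7 = 2/7
v · u = 2/7 · 6/7 = 2/7
(u ⇒ v) ⇒ (v · u) = 2/7 ⇒ 2/7 = 1
(¬(v · u) + ¬¬v) · ((u ⇒ v) ⇒ (v · u)) = 1 · 1 = 1
¬¬v · ((¬(v · u) + ¬¬v) · ((u ⇒ v) ⇒ (v · u))) = 1 · 1 = 1
v ⇒ w = 2/7 ⇒ 6/7 = 1
u + u = 6/7 + 6/7 = 6/7
(v ⇒ w) ⇒ (u + u) = 1 ⇒ 6/7 = 6/7
w ⇒ v = 6/7 ⇒ 2/7 = 2/7
¬(w ⇒ v) = ¬2/7 = 0
((v ⇒ w) ⇒ (u + u)) · ¬(w ⇒ v) = 6/7 · 0 = 0
v · u = 2/7 · 6/7 = 2/7
(v · u) · w = 2/7 · 6/7 = 2/7
¬((v · u) · w) = ¬2/7 = 0
¬u = ¬6/7 = 0
u + ¬u = 6/7 + 0 = 6/7
¬((v · u) · w) + (u + ¬u) = 0 + 6/7 = 6/7
(((v ⇒ w) ⇒ (u + u)) · ¬(w ⇒ v)) + (¬((v · u) · w) + (u + ¬u)) = 0 + 6/7 = 6/7
(¬¬v · ((¬(v · u) + ¬¬v) · ((u ⇒ v) ⇒ (v · u)))) ⇒ ((((v ⇒ w) ⇒ (u + u)) · ¬(w ⇒ v)) + (¬((v · u) · w) + (u + ¬u))) = 1 ⇒ 6/7 = 6/7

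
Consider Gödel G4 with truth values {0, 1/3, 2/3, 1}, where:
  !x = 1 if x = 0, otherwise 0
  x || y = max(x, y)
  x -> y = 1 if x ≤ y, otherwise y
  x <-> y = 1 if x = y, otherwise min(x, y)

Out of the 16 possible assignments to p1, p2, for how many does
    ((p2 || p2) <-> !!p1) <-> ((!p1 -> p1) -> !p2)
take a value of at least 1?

p1 = 0, p2 = 0 ↦ 1  ≥
p1 = 0, p2 = 1/3 ↦ 0  <
p1 = 0, p2 = 2/3 ↦ 0  <
p1 = 0, p2 = 1 ↦ 0  <
p1 = 1/3, p2 = 0 ↦ 0  <
p1 = 1/3, p2 = 1/3 ↦ 0  <
p1 = 1/3, p2 = 2/3 ↦ 0  <
p1 = 1/3, p2 = 1 ↦ 0  <
p1 = 2/3, p2 = 0 ↦ 0  <
p1 = 2/3, p2 = 1/3 ↦ 0  <
p1 = 2/3, p2 = 2/3 ↦ 0  <
p1 = 2/3, p2 = 1 ↦ 0  <
p1 = 1, p2 = 0 ↦ 0  <
p1 = 1, p2 = 1/3 ↦ 0  <
p1 = 1, p2 = 2/3 ↦ 0  <
p1 = 1, p2 = 1 ↦ 0  <
So 1 of the 16 assignments meets the threshold.

1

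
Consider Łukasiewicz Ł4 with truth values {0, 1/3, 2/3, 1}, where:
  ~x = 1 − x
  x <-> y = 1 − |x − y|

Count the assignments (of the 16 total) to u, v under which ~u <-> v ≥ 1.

u = 0, v = 0 ↦ 0  <
u = 0, v = 1/3 ↦ 1/3  <
u = 0, v = 2/3 ↦ 2/3  <
u = 0, v = 1 ↦ 1  ≥
u = 1/3, v = 0 ↦ 1/3  <
u = 1/3, v = 1/3 ↦ 2/3  <
u = 1/3, v = 2/3 ↦ 1  ≥
u = 1/3, v = 1 ↦ 2/3  <
u = 2/3, v = 0 ↦ 2/3  <
u = 2/3, v = 1/3 ↦ 1  ≥
u = 2/3, v = 2/3 ↦ 2/3  <
u = 2/3, v = 1 ↦ 1/3  <
u = 1, v = 0 ↦ 1  ≥
u = 1, v = 1/3 ↦ 2/3  <
u = 1, v = 2/3 ↦ 1/3  <
u = 1, v = 1 ↦ 0  <
So 4 of the 16 assignments meet the threshold.

4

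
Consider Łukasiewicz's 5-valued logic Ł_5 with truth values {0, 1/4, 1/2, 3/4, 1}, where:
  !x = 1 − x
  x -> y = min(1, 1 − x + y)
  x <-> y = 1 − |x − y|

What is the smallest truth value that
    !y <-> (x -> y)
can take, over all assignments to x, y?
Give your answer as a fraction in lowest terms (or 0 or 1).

Take x = 0, y = 1:
!y = !1 = 0
x -> y = 0 -> 1 = 1
!y <-> (x -> y) = 0 <-> 1 = 0
No assignment yields a value below 0, so this is the minimum.

0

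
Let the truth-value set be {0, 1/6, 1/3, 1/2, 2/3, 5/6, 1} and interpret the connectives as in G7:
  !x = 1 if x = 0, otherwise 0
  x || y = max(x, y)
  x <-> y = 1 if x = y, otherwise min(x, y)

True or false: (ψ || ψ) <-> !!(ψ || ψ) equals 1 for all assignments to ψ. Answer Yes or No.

Counterexample: take ψ = 1/6.
ψ || ψ = 1/6 || 1/6 = 1/6
!(ψ || ψ) = !1/6 = 0
!!(ψ || ψ) = !0 = 1
(ψ || ψ) <-> !!(ψ || ψ) = 1/6 <-> 1 = 1/6
This gives 1/6 ≠ 1.

No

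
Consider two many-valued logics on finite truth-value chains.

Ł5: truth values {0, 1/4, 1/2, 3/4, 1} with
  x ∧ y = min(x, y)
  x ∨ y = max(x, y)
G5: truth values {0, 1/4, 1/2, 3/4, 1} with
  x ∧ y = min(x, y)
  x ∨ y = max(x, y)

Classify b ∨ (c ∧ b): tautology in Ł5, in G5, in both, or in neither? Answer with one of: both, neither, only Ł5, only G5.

In Ł5: at b = 0, c = 0 the value is 0 — not a tautology.
In G5: at b = 0, c = 0 the value is 0 — not a tautology.

neither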